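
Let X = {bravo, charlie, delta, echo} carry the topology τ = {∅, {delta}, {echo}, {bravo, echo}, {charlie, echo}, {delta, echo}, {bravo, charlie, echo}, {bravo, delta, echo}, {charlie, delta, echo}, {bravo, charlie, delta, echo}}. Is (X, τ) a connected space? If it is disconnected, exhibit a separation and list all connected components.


(X, τ) is disconnected; components = [{delta}, {bravo, charlie, echo}].

Find clopen sets (U ∈ τ with X ∖ U ∈ τ):
  U = ∅, X ∖ U = {bravo, charlie, delta, echo} — both open, so U is clopen.
  U = {delta}, X ∖ U = {bravo, charlie, echo} — both open, so U is clopen.
  U = {bravo, charlie, echo}, X ∖ U = {delta} — both open, so U is clopen.
  U = {bravo, charlie, delta, echo}, X ∖ U = ∅ — both open, so U is clopen.
Nontrivial clopen(s) exist: e.g. {delta}. So (X, τ) is disconnected.
Compute connected components by grouping points that agree on all clopens:
  component: {delta}
  component: {bravo, charlie, echo}


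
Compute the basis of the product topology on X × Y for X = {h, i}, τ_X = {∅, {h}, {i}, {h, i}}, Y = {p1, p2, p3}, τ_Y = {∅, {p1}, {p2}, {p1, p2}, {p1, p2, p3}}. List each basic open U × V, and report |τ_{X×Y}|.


Basis B = {∅ × ∅, {h} × {p1}, {h} × {p2}, {i} × {p1}, {i} × {p2}, {h} × {p1, p2}, {h, i} × {p1}, {h, i} × {p2}, {i} × {p1, p2}, {h} × {p1, p2, p3}, {i} × {p1, p2, p3}, {h, i} × {p1, p2}, {h, i} × {p1, p2, p3}}; |τ_{X×Y}| = 25.

Enumerate products U × V with U ∈ τ_X, V ∈ τ_Y (deduplicated):
  ∅ × ∅ = {} (∅)
  {h} × {p1} = {(h,p1)}
  {h} × {p2} = {(h,p2)}
  {i} × {p1} = {(i,p1)}
  {i} × {p2} = {(i,p2)}
  {h} × {p1, p2} = {(h,p1), (h,p2)}
  {h, i} × {p1} = {(h,p1), (i,p1)}
  {h, i} × {p2} = {(h,p2), (i,p2)}
  {i} × {p1, p2} = {(i,p1), (i,p2)}
  {h} × {p1, p2, p3} = {(h,p1), (h,p2), (h,p3)}
  {i} × {p1, p2, p3} = {(i,p1), (i,p2), (i,p3)}
  {h, i} × {p1, p2} = {(h,p1), (h,p2), (i,p1), (i,p2)}
  {h, i} × {p1, p2, p3} = {(h,p1), (h,p2), (h,p3), (i,p1), (i,p2), (i,p3)}
These 13 distinct sets form the basis B.
Close under arbitrary unions to get τ_{X×Y}; counting gives |τ_{X×Y}| = 25.


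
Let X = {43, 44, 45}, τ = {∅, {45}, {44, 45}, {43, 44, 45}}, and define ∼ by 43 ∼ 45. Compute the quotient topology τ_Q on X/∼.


X/∼ = {[43=45], [44]}; |τ_Q| = 2.

Equivalence classes: [43=45], [44].
Quotient map π: X → X/∼ sends 43 ↦ [43=45], 44 ↦ [44], 45 ↦ [43=45].
For each subset V ⊆ X/∼, compute π^{-1}(V) ⊆ X and check whether π^{-1}(V) ∈ τ. V is open in τ_Q iff π^{-1}(V) ∈ τ.
  V = {}: π^{-1}(V) = ∅ ∈ τ ✓.
  V = {[43=45]}: π^{-1}(V) = {43, 45} ∉ τ ✗.
  V = {[44]}: π^{-1}(V) = {44} ∉ τ ✗.
  V = {[43=45], [44]}: π^{-1}(V) = {43, 44, 45} ∈ τ ✓.
Open sets in the quotient: τ_Q = {{}, {[43=45], [44]}} (2 elements).


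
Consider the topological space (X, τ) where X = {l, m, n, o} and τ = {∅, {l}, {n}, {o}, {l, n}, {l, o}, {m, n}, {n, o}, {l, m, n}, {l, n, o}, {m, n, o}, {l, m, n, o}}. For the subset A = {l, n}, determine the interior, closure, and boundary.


int(A) = {l, n}, cl(A) = {l, m, n}, ∂A = {m}.

Closed sets in (X, τ) are complements of opens:
  closed(X, τ) = {∅, {l}, {m}, {o}, {l, m}, {l, o}, {m, n}, {m, o}, {l, m, n}, {l, m, o}, {m, n, o}, {l, m, n, o}}.
int(A) = ⋃ {U ∈ τ : U ⊆ A}. Opens contained in A: ∅, {l}, {n}, {l, n}.
Taking the union of these: int(A) = {l, n}.
cl(A) = ⋂ {C closed : A ⊆ C}. Closed sets containing A: {l, m, n}, {l, m, n, o}.
Intersecting these: cl(A) = {l, m, n}.
∂A = cl(A) ∖ int(A) = {l, m, n} ∖ {l, n} = {m}.


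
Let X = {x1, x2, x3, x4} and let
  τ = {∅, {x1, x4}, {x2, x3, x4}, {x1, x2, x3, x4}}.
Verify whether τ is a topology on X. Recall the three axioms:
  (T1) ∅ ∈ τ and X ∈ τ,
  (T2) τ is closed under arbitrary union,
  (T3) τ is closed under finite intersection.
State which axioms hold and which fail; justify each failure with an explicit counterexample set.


τ is NOT a topology on X.

Axiom (T1): ∅ ∈ τ? Yes; X ∈ τ? Yes.
Axiom (T2/T3): check pairwise unions and intersections of members of τ.
Counterexample for (T3): {x1, x4} ∩ {x2, x3, x4} = {x4} ∉ τ. Therefore τ is NOT a topology.


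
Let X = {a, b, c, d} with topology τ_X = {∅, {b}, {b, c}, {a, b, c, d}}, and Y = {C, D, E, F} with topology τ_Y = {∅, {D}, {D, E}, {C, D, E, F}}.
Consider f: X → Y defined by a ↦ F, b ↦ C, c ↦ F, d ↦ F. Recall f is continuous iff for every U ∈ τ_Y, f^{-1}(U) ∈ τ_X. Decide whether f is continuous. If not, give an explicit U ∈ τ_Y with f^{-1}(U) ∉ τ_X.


f IS continuous.

Compute f^{-1}(U) for each U ∈ τ_Y:
  U = ∅: f^{-1}(U) = ∅ ∈ τ_X ✓.
  U = {D}: f^{-1}(U) = ∅ ∈ τ_X ✓.
  U = {D, E}: f^{-1}(U) = ∅ ∈ τ_X ✓.
  U = {C, D, E, F}: f^{-1}(U) = {a, b, c, d} ∈ τ_X ✓.
Every preimage lies in τ_X, so f IS continuous.


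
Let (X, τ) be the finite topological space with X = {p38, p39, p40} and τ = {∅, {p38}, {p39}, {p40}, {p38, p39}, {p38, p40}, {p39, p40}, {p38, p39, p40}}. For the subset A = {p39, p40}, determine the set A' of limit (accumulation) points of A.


A' = ∅

For each x ∈ X, list the open sets U ∈ τ with x ∈ U, then check whether U ∩ (A ∖ {x}) ≠ ∅ for every such U.
  x = p38: open {p38} ∋ x has {p38} ∩ (A ∖ {p38}) = ∅, so x is NOT a limit point.
  x = p39: open {p39} ∋ x has {p39} ∩ (A ∖ {p39}) = ∅, so x is NOT a limit point.
  x = p40: open {p40} ∋ x has {p40} ∩ (A ∖ {p40}) = ∅, so x is NOT a limit point.
Collecting: A' = ∅.


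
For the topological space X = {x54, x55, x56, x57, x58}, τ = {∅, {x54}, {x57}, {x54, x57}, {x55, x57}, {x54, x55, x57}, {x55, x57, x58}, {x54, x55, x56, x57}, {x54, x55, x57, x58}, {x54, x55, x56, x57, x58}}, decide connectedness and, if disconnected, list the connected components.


(X, τ) is connected.

Find clopen sets (U ∈ τ with X ∖ U ∈ τ):
  U = ∅, X ∖ U = {x54, x55, x56, x57, x58} — both open, so U is clopen.
  U = {x54, x55, x56, x57, x58}, X ∖ U = ∅ — both open, so U is clopen.
Only trivial clopens (∅ and X) exist, so (X, τ) is connected.
Compute connected components by grouping points that agree on all clopens:
  component: {x54, x55, x56, x57, x58}


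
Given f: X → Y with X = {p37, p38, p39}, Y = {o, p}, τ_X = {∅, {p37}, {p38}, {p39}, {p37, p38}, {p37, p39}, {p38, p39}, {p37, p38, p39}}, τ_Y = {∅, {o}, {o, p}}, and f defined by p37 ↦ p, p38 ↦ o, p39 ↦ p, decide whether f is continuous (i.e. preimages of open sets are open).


f IS continuous.

Compute f^{-1}(U) for each U ∈ τ_Y:
  U = ∅: f^{-1}(U) = ∅ ∈ τ_X ✓.
  U = {o}: f^{-1}(U) = {p38} ∈ τ_X ✓.
  U = {o, p}: f^{-1}(U) = {p37, p38, p39} ∈ τ_X ✓.
Every preimage lies in τ_X, so f IS continuous.


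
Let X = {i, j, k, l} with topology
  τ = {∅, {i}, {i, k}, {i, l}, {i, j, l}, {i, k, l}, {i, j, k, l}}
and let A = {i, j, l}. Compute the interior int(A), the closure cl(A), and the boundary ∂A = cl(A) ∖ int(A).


int(A) = {i, j, l}, cl(A) = {i, j, k, l}, ∂A = {k}.

Closed sets in (X, τ) are complements of opens:
  closed(X, τ) = {∅, {j}, {k}, {j, k}, {j, l}, {j, k, l}, {i, j, k, l}}.
int(A) = ⋃ {U ∈ τ : U ⊆ A}. Opens contained in A: ∅, {i}, {i, l}, {i, j, l}.
Taking the union of these: int(A) = {i, j, l}.
cl(A) = ⋂ {C closed : A ⊆ C}. Closed sets containing A: {i, j, k, l}.
Intersecting these: cl(A) = {i, j, k, l}.
∂A = cl(A) ∖ int(A) = {i, j, k, l} ∖ {i, j, l} = {k}.


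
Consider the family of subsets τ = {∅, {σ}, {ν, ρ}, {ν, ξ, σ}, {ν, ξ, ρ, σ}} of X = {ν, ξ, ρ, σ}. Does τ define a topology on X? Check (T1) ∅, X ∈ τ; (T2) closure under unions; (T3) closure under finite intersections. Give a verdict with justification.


τ is NOT a topology on X.

Axiom (T1): ∅ ∈ τ? Yes; X ∈ τ? Yes.
Axiom (T2/T3): check pairwise unions and intersections of members of τ.
Counterexample for (T2): {σ} ∪ {ν, ρ} = {ν, ρ, σ} ∉ τ. Therefore τ is NOT a topology.


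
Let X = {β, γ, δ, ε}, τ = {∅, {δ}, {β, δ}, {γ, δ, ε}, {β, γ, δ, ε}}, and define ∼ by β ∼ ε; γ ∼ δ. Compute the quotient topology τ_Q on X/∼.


X/∼ = {[β=ε], [γ=δ]}; |τ_Q| = 2.

Equivalence classes: [β=ε], [γ=δ].
Quotient map π: X → X/∼ sends β ↦ [β=ε], γ ↦ [γ=δ], δ ↦ [γ=δ], ε ↦ [β=ε].
For each subset V ⊆ X/∼, compute π^{-1}(V) ⊆ X and check whether π^{-1}(V) ∈ τ. V is open in τ_Q iff π^{-1}(V) ∈ τ.
  V = {}: π^{-1}(V) = ∅ ∈ τ ✓.
  V = {[β=ε]}: π^{-1}(V) = {β, ε} ∉ τ ✗.
  V = {[γ=δ]}: π^{-1}(V) = {γ, δ} ∉ τ ✗.
  V = {[β=ε], [γ=δ]}: π^{-1}(V) = {β, γ, δ, ε} ∈ τ ✓.
Open sets in the quotient: τ_Q = {{}, {[β=ε], [γ=δ]}} (2 elements).


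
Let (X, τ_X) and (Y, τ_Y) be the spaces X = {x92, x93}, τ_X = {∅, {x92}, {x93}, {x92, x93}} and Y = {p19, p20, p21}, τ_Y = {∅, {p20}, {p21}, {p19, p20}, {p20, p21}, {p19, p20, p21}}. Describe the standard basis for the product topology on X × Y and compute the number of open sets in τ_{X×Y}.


Basis B = {∅ × ∅, {x92} × {p20}, {x92} × {p21}, {x93} × {p20}, {x93} × {p21}, {x92} × {p19, p20}, {x92} × {p20, p21}, {x92, x93} × {p20}, {x92, x93} × {p21}, {x93} × {p19, p20}, {x93} × {p20, p21}, {x92} × {p19, p20, p21}, {x93} × {p19, p20, p21}, {x92, x93} × {p19, p20}, {x92, x93} × {p20, p21}, {x92, x93} × {p19, p20, p21}}; |τ_{X×Y}| = 36.

Enumerate products U × V with U ∈ τ_X, V ∈ τ_Y (deduplicated):
  ∅ × ∅ = {} (∅)
  {x92} × {p20} = {(x92,p20)}
  {x92} × {p21} = {(x92,p21)}
  {x93} × {p20} = {(x93,p20)}
  {x93} × {p21} = {(x93,p21)}
  {x92} × {p19, p20} = {(x92,p19), (x92,p20)}
  {x92} × {p20, p21} = {(x92,p20), (x92,p21)}
  {x92, x93} × {p20} = {(x92,p20), (x93,p20)}
  {x92, x93} × {p21} = {(x92,p21), (x93,p21)}
  {x93} × {p19, p20} = {(x93,p19), (x93,p20)}
  {x93} × {p20, p21} = {(x93,p20), (x93,p21)}
  {x92} × {p19, p20, p21} = {(x92,p19), (x92,p20), (x92,p21)}
  {x93} × {p19, p20, p21} = {(x93,p19), (x93,p20), (x93,p21)}
  {x92, x93} × {p19, p20} = {(x92,p19), (x92,p20), (x93,p19), (x93,p20)}
  {x92, x93} × {p20, p21} = {(x92,p20), (x92,p21), (x93,p20), (x93,p21)}
  {x92, x93} × {p19, p20, p21} = {(x92,p19), (x92,p20), (x92,p21), (x93,p19), (x93,p20), (x93,p21)}
These 16 distinct sets form the basis B.
Close under arbitrary unions to get τ_{X×Y}; counting gives |τ_{X×Y}| = 36.


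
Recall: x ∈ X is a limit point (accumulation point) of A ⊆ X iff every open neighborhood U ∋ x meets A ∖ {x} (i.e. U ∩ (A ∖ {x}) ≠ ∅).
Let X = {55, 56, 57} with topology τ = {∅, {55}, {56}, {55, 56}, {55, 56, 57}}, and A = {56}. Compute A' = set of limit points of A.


A' = {57}

For each x ∈ X, list the open sets U ∈ τ with x ∈ U, then check whether U ∩ (A ∖ {x}) ≠ ∅ for every such U.
  x = 55: open {55} ∋ x has {55} ∩ (A ∖ {55}) = ∅, so x is NOT a limit point.
  x = 56: open {56} ∋ x has {56} ∩ (A ∖ {56}) = ∅, so x is NOT a limit point.
  x = 57: opens ∋ x are {55, 56, 57}; each meets A ∖ {57}, so x IS a limit point.
Collecting: A' = {57}.


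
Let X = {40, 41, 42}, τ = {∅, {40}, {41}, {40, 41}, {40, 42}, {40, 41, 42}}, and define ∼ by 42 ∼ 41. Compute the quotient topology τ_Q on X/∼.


X/∼ = {[40], [41=42]}; |τ_Q| = 3.

Equivalence classes: [40], [41=42].
Quotient map π: X → X/∼ sends 40 ↦ [40], 41 ↦ [41=42], 42 ↦ [41=42].
For each subset V ⊆ X/∼, compute π^{-1}(V) ⊆ X and check whether π^{-1}(V) ∈ τ. V is open in τ_Q iff π^{-1}(V) ∈ τ.
  V = {}: π^{-1}(V) = ∅ ∈ τ ✓.
  V = {[40]}: π^{-1}(V) = {40} ∈ τ ✓.
  V = {[41=42]}: π^{-1}(V) = {41, 42} ∉ τ ✗.
  V = {[40], [41=42]}: π^{-1}(V) = {40, 41, 42} ∈ τ ✓.
Open sets in the quotient: τ_Q = {{}, {[40]}, {[40], [41=42]}} (3 elements).


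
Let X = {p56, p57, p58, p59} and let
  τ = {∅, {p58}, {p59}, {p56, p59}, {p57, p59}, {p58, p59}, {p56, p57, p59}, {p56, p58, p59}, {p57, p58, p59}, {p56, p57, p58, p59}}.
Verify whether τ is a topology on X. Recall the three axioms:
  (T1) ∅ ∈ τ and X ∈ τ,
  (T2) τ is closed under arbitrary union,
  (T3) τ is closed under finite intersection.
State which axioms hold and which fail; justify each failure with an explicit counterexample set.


τ IS a topology on X.

Axiom (T1): ∅ ∈ τ? Yes; X ∈ τ? Yes.
Axiom (T2/T3): check pairwise unions and intersections of members of τ.
All pairwise intersections and unions checked — each lies in τ. Therefore τ satisfies (T1), (T2), (T3): it IS a topology on X.


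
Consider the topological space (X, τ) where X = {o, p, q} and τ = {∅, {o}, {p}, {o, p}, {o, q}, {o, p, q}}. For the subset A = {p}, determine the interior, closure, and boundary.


int(A) = {p}, cl(A) = {p}, ∂A = ∅.

Closed sets in (X, τ) are complements of opens:
  closed(X, τ) = {∅, {p}, {q}, {o, q}, {p, q}, {o, p, q}}.
int(A) = ⋃ {U ∈ τ : U ⊆ A}. Opens contained in A: ∅, {p}.
Taking the union of these: int(A) = {p}.
cl(A) = ⋂ {C closed : A ⊆ C}. Closed sets containing A: {p}, {p, q}, {o, p, q}.
Intersecting these: cl(A) = {p}.
∂A = cl(A) ∖ int(A) = {p} ∖ {p} = ∅.


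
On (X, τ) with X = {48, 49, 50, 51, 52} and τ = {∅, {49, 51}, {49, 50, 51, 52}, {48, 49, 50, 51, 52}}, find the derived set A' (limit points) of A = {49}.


A' = {48, 50, 51, 52}

For each x ∈ X, list the open sets U ∈ τ with x ∈ U, then check whether U ∩ (A ∖ {x}) ≠ ∅ for every such U.
  x = 48: opens ∋ x are {48, 49, 50, 51, 52}; each meets A ∖ {48}, so x IS a limit point.
  x = 49: open {49, 51} ∋ x has {49, 51} ∩ (A ∖ {49}) = ∅, so x is NOT a limit point.
  x = 50: opens ∋ x are {49, 50, 51, 52}, {48, 49, 50, 51, 52}; each meets A ∖ {50}, so x IS a limit point.
  x = 51: opens ∋ x are {49, 51}, {49, 50, 51, 52}, {48, 49, 50, 51, 52}; each meets A ∖ {51}, so x IS a limit point.
  x = 52: opens ∋ x are {49, 50, 51, 52}, {48, 49, 50, 51, 52}; each meets A ∖ {52}, so x IS a limit point.
Collecting: A' = {48, 50, 51, 52}.


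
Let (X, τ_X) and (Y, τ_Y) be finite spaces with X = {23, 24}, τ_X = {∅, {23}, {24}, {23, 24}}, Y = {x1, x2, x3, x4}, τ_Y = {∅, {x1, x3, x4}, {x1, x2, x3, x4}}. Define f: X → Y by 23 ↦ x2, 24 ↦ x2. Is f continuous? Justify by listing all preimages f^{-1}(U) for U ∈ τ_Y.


f IS continuous.

Compute f^{-1}(U) for each U ∈ τ_Y:
  U = ∅: f^{-1}(U) = ∅ ∈ τ_X ✓.
  U = {x1, x3, x4}: f^{-1}(U) = ∅ ∈ τ_X ✓.
  U = {x1, x2, x3, x4}: f^{-1}(U) = {23, 24} ∈ τ_X ✓.
Every preimage lies in τ_X, so f IS continuous.


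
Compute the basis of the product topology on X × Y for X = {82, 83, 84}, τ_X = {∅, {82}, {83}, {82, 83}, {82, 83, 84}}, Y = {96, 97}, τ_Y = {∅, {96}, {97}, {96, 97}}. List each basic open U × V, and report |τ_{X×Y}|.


Basis B = {∅ × ∅, {82} × {96}, {82} × {97}, {83} × {96}, {83} × {97}, {82} × {96, 97}, {82, 83} × {96}, {82, 83} × {97}, {83} × {96, 97}, {82, 83, 84} × {96}, {82, 83, 84} × {97}, {82, 83} × {96, 97}, {82, 83, 84} × {96, 97}}; |τ_{X×Y}| = 25.

Enumerate products U × V with U ∈ τ_X, V ∈ τ_Y (deduplicated):
  ∅ × ∅ = {} (∅)
  {82} × {96} = {(82,96)}
  {82} × {97} = {(82,97)}
  {83} × {96} = {(83,96)}
  {83} × {97} = {(83,97)}
  {82} × {96, 97} = {(82,96), (82,97)}
  {82, 83} × {96} = {(82,96), (83,96)}
  {82, 83} × {97} = {(82,97), (83,97)}
  {83} × {96, 97} = {(83,96), (83,97)}
  {82, 83, 84} × {96} = {(82,96), (83,96), (84,96)}
  {82, 83, 84} × {97} = {(82,97), (83,97), (84,97)}
  {82, 83} × {96, 97} = {(82,96), (82,97), (83,96), (83,97)}
  {82, 83, 84} × {96, 97} = {(82,96), (82,97), (83,96), (83,97), (84,96), (84,97)}
These 13 distinct sets form the basis B.
Close under arbitrary unions to get τ_{X×Y}; counting gives |τ_{X×Y}| = 25.


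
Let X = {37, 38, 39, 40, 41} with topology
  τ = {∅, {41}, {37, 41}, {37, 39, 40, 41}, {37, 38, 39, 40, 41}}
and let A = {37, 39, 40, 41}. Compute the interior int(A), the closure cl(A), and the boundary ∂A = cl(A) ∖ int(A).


int(A) = {37, 39, 40, 41}, cl(A) = {37, 38, 39, 40, 41}, ∂A = {38}.

Closed sets in (X, τ) are complements of opens:
  closed(X, τ) = {∅, {38}, {38, 39, 40}, {37, 38, 39, 40}, {37, 38, 39, 40, 41}}.
int(A) = ⋃ {U ∈ τ : U ⊆ A}. Opens contained in A: ∅, {41}, {37, 41}, {37, 39, 40, 41}.
Taking the union of these: int(A) = {37, 39, 40, 41}.
cl(A) = ⋂ {C closed : A ⊆ C}. Closed sets containing A: {37, 38, 39, 40, 41}.
Intersecting these: cl(A) = {37, 38, 39, 40, 41}.
∂A = cl(A) ∖ int(A) = {37, 38, 39, 40, 41} ∖ {37, 39, 40, 41} = {38}.


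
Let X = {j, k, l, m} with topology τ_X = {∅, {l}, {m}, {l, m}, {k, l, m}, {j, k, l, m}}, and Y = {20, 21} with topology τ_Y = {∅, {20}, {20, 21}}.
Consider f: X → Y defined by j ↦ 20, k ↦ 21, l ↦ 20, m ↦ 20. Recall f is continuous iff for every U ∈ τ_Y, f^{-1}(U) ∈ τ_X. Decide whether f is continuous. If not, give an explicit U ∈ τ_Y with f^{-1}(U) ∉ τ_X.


f is NOT continuous.

Compute f^{-1}(U) for each U ∈ τ_Y:
  U = ∅: f^{-1}(U) = ∅ ∈ τ_X ✓.
  U = {20}: f^{-1}(U) = {j, l, m} ∉ τ_X ✗.
  U = {20, 21}: f^{-1}(U) = {j, k, l, m} ∈ τ_X ✓.
Found U = {20} with f^{-1}(U) = {j, l, m} not in τ_X. Therefore f is NOT continuous.


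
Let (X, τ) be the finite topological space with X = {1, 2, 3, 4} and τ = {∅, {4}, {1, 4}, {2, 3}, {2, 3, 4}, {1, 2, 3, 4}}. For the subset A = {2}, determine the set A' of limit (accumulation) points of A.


A' = {3}

For each x ∈ X, list the open sets U ∈ τ with x ∈ U, then check whether U ∩ (A ∖ {x}) ≠ ∅ for every such U.
  x = 1: open {1, 4} ∋ x has {1, 4} ∩ (A ∖ {1}) = ∅, so x is NOT a limit point.
  x = 2: open {2, 3} ∋ x has {2, 3} ∩ (A ∖ {2}) = ∅, so x is NOT a limit point.
  x = 3: opens ∋ x are {2, 3}, {2, 3, 4}, {1, 2, 3, 4}; each meets A ∖ {3}, so x IS a limit point.
  x = 4: open {4} ∋ x has {4} ∩ (A ∖ {4}) = ∅, so x is NOT a limit point.
Collecting: A' = {3}.


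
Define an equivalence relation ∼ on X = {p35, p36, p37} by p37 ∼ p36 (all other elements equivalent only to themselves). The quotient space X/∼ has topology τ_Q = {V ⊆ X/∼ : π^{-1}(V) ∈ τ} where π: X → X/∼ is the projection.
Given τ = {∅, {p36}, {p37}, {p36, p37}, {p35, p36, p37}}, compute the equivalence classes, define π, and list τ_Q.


X/∼ = {[p35], [p36=p37]}; |τ_Q| = 3.

Equivalence classes: [p35], [p36=p37].
Quotient map π: X → X/∼ sends p35 ↦ [p35], p36 ↦ [p36=p37], p37 ↦ [p36=p37].
For each subset V ⊆ X/∼, compute π^{-1}(V) ⊆ X and check whether π^{-1}(V) ∈ τ. V is open in τ_Q iff π^{-1}(V) ∈ τ.
  V = {}: π^{-1}(V) = ∅ ∈ τ ✓.
  V = {[p35]}: π^{-1}(V) = {p35} ∉ τ ✗.
  V = {[p36=p37]}: π^{-1}(V) = {p36, p37} ∈ τ ✓.
  V = {[p35], [p36=p37]}: π^{-1}(V) = {p35, p36, p37} ∈ τ ✓.
Open sets in the quotient: τ_Q = {{}, {[p36=p37]}, {[p35], [p36=p37]}} (3 elements).


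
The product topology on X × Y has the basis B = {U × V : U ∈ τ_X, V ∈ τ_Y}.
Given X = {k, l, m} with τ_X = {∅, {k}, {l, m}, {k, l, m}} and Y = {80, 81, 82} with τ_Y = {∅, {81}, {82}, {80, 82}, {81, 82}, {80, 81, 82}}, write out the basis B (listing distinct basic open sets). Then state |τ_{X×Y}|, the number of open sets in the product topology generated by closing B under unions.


Basis B = {∅ × ∅, {k} × {81}, {k} × {82}, {k} × {80, 82}, {k} × {81, 82}, {l, m} × {81}, {l, m} × {82}, {k} × {80, 81, 82}, {k, l, m} × {81}, {k, l, m} × {82}, {l, m} × {80, 82}, {l, m} × {81, 82}, {k, l, m} × {80, 82}, {k, l, m} × {81, 82}, {l, m} × {80, 81, 82}, {k, l, m} × {80, 81, 82}}; |τ_{X×Y}| = 36.

Enumerate products U × V with U ∈ τ_X, V ∈ τ_Y (deduplicated):
  ∅ × ∅ = {} (∅)
  {k} × {81} = {(k,81)}
  {k} × {82} = {(k,82)}
  {k} × {80, 82} = {(k,80), (k,82)}
  {k} × {81, 82} = {(k,81), (k,82)}
  {l, m} × {81} = {(l,81), (m,81)}
  {l, m} × {82} = {(l,82), (m,82)}
  {k} × {80, 81, 82} = {(k,80), (k,81), (k,82)}
  {k, l, m} × {81} = {(k,81), (l,81), (m,81)}
  {k, l, m} × {82} = {(k,82), (l,82), (m,82)}
  {l, m} × {80, 82} = {(l,80), (l,82), (m,80), (m,82)}
  {l, m} × {81, 82} = {(l,81), (l,82), (m,81), (m,82)}
  {k, l, m} × {80, 82} = {(k,80), (k,82), (l,80), (l,82), (m,80), (m,82)}
  {k, l, m} × {81, 82} = {(k,81), (k,82), (l,81), (l,82), (m,81), (m,82)}
  {l, m} × {80, 81, 82} = {(l,80), (l,81), (l,82), (m,80), (m,81), (m,82)}
  {k, l, m} × {80, 81, 82} = {(k,80), (k,81), (k,82), (l,80), (l,81), (l,82), (m,80), (m,81), (m,82)}
These 16 distinct sets form the basis B.
Close under arbitrary unions to get τ_{X×Y}; counting gives |τ_{X×Y}| = 36.


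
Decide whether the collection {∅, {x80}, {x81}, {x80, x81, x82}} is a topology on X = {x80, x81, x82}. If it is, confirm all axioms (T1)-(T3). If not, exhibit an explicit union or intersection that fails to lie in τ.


τ is NOT a topology on X.

Axiom (T1): ∅ ∈ τ? Yes; X ∈ τ? Yes.
Axiom (T2/T3): check pairwise unions and intersections of members of τ.
Counterexample for (T2): {x80} ∪ {x81} = {x80, x81} ∉ τ. Therefore τ is NOT a topology.


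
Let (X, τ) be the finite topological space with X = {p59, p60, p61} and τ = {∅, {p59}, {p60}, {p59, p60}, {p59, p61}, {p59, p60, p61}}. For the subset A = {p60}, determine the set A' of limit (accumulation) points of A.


A' = ∅

For each x ∈ X, list the open sets U ∈ τ with x ∈ U, then check whether U ∩ (A ∖ {x}) ≠ ∅ for every such U.
  x = p59: open {p59} ∋ x has {p59} ∩ (A ∖ {p59}) = ∅, so x is NOT a limit point.
  x = p60: open {p60} ∋ x has {p60} ∩ (A ∖ {p60}) = ∅, so x is NOT a limit point.
  x = p61: open {p59, p61} ∋ x has {p59, p61} ∩ (A ∖ {p61}) = ∅, so x is NOT a limit point.
Collecting: A' = ∅.


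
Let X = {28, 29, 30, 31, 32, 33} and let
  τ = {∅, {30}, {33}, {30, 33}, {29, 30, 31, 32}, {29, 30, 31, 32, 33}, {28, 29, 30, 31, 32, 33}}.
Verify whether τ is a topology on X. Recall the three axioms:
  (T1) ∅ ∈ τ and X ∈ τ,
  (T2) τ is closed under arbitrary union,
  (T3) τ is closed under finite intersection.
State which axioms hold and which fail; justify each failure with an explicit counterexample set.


τ IS a topology on X.

Axiom (T1): ∅ ∈ τ? Yes; X ∈ τ? Yes.
Axiom (T2/T3): check pairwise unions and intersections of members of τ.
All pairwise intersections and unions checked — each lies in τ. Therefore τ satisfies (T1), (T2), (T3): it IS a topology on X.


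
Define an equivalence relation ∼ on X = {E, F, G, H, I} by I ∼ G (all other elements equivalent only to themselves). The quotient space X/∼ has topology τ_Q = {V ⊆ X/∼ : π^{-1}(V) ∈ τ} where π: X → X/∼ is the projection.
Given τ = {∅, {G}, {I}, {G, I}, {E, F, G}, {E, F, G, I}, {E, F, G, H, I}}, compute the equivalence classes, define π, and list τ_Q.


X/∼ = {[E], [F], [G=I], [H]}; |τ_Q| = 4.

Equivalence classes: [E], [F], [G=I], [H].
Quotient map π: X → X/∼ sends E ↦ [E], F ↦ [F], G ↦ [G=I], H ↦ [H], I ↦ [G=I].
For each subset V ⊆ X/∼, compute π^{-1}(V) ⊆ X and check whether π^{-1}(V) ∈ τ. V is open in τ_Q iff π^{-1}(V) ∈ τ.
  V = {}: π^{-1}(V) = ∅ ∈ τ ✓.
  V = {[E]}: π^{-1}(V) = {E} ∉ τ ✗.
  V = {[F]}: π^{-1}(V) = {F} ∉ τ ✗.
  V = {[E], [F]}: π^{-1}(V) = {E, F} ∉ τ ✗.
  V = {[G=I]}: π^{-1}(V) = {G, I} ∈ τ ✓.
  V = {[E], [G=I]}: π^{-1}(V) = {E, G, I} ∉ τ ✗.
  V = {[F], [G=I]}: π^{-1}(V) = {F, G, I} ∉ τ ✗.
  V = {[E], [F], [G=I]}: π^{-1}(V) = {E, F, G, I} ∈ τ ✓.
  V = {[H]}: π^{-1}(V) = {H} ∉ τ ✗.
  V = {[E], [H]}: π^{-1}(V) = {E, H} ∉ τ ✗.
  V = {[F], [H]}: π^{-1}(V) = {F, H} ∉ τ ✗.
  V = {[E], [F], [H]}: π^{-1}(V) = {E, F, H} ∉ τ ✗.
  V = {[G=I], [H]}: π^{-1}(V) = {G, H, I} ∉ τ ✗.
  V = {[E], [G=I], [H]}: π^{-1}(V) = {E, G, H, I} ∉ τ ✗.
  V = {[F], [G=I], [H]}: π^{-1}(V) = {F, G, H, I} ∉ τ ✗.
  V = {[E], [F], [G=I], [H]}: π^{-1}(V) = {E, F, G, H, I} ∈ τ ✓.
Open sets in the quotient: τ_Q = {{}, {[G=I]}, {[E], [F], [G=I]}, {[E], [F], [G=I], [H]}} (4 elements).


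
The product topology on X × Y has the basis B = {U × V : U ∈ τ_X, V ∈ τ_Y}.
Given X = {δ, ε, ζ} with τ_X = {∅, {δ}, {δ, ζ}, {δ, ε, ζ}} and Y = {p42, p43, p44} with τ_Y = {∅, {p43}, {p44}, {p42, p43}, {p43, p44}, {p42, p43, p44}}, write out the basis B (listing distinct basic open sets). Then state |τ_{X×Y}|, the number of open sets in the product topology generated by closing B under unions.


Basis B = {∅ × ∅, {δ} × {p43}, {δ} × {p44}, {δ} × {p42, p43}, {δ} × {p43, p44}, {δ, ζ} × {p43}, {δ, ζ} × {p44}, {δ} × {p42, p43, p44}, {δ, ε, ζ} × {p43}, {δ, ε, ζ} × {p44}, {δ, ζ} × {p42, p43}, {δ, ζ} × {p43, p44}, {δ, ζ} × {p42, p43, p44}, {δ, ε, ζ} × {p42, p43}, {δ, ε, ζ} × {p43, p44}, {δ, ε, ζ} × {p42, p43, p44}}; |τ_{X×Y}| = 40.

Enumerate products U × V with U ∈ τ_X, V ∈ τ_Y (deduplicated):
  ∅ × ∅ = {} (∅)
  {δ} × {p43} = {(δ,p43)}
  {δ} × {p44} = {(δ,p44)}
  {δ} × {p42, p43} = {(δ,p42), (δ,p43)}
  {δ} × {p43, p44} = {(δ,p43), (δ,p44)}
  {δ, ζ} × {p43} = {(δ,p43), (ζ,p43)}
  {δ, ζ} × {p44} = {(δ,p44), (ζ,p44)}
  {δ} × {p42, p43, p44} = {(δ,p42), (δ,p43), (δ,p44)}
  {δ, ε, ζ} × {p43} = {(δ,p43), (ε,p43), (ζ,p43)}
  {δ, ε, ζ} × {p44} = {(δ,p44), (ε,p44), (ζ,p44)}
  {δ, ζ} × {p42, p43} = {(δ,p42), (δ,p43), (ζ,p42), (ζ,p43)}
  {δ, ζ} × {p43, p44} = {(δ,p43), (δ,p44), (ζ,p43), (ζ,p44)}
  {δ, ζ} × {p42, p43, p44} = {(δ,p42), (δ,p43), (δ,p44), (ζ,p42), (ζ,p43), (ζ,p44)}
  {δ, ε, ζ} × {p42, p43} = {(δ,p42), (δ,p43), (ε,p42), (ε,p43), (ζ,p42), (ζ,p43)}
  {δ, ε, ζ} × {p43, p44} = {(δ,p43), (δ,p44), (ε,p43), (ε,p44), (ζ,p43), (ζ,p44)}
  {δ, ε, ζ} × {p42, p43, p44} = {(δ,p42), (δ,p43), (δ,p44), (ε,p42), (ε,p43), (ε,p44), (ζ,p42), (ζ,p43), (ζ,p44)}
These 16 distinct sets form the basis B.
Close under arbitrary unions to get τ_{X×Y}; counting gives |τ_{X×Y}| = 40.


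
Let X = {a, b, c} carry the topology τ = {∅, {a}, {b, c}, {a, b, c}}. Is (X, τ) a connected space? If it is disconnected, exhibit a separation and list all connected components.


(X, τ) is disconnected; components = [{a}, {b, c}].

Find clopen sets (U ∈ τ with X ∖ U ∈ τ):
  U = ∅, X ∖ U = {a, b, c} — both open, so U is clopen.
  U = {a}, X ∖ U = {b, c} — both open, so U is clopen.
  U = {b, c}, X ∖ U = {a} — both open, so U is clopen.
  U = {a, b, c}, X ∖ U = ∅ — both open, so U is clopen.
Nontrivial clopen(s) exist: e.g. {b, c}. So (X, τ) is disconnected.
Compute connected components by grouping points that agree on all clopens:
  component: {a}
  component: {b, c}


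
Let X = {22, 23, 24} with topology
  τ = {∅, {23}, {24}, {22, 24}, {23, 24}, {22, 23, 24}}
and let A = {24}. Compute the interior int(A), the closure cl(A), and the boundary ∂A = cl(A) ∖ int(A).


int(A) = {24}, cl(A) = {22, 24}, ∂A = {22}.

Closed sets in (X, τ) are complements of opens:
  closed(X, τ) = {∅, {22}, {23}, {22, 23}, {22, 24}, {22, 23, 24}}.
int(A) = ⋃ {U ∈ τ : U ⊆ A}. Opens contained in A: ∅, {24}.
Taking the union of these: int(A) = {24}.
cl(A) = ⋂ {C closed : A ⊆ C}. Closed sets containing A: {22, 24}, {22, 23, 24}.
Intersecting these: cl(A) = {22, 24}.
∂A = cl(A) ∖ int(A) = {22, 24} ∖ {24} = {22}.


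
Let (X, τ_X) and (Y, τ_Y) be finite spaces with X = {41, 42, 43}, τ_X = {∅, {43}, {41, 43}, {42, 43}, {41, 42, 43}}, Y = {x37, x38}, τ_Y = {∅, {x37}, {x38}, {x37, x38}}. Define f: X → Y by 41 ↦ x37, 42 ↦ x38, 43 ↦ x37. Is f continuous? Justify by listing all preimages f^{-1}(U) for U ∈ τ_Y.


f is NOT continuous.

Compute f^{-1}(U) for each U ∈ τ_Y:
  U = ∅: f^{-1}(U) = ∅ ∈ τ_X ✓.
  U = {x37}: f^{-1}(U) = {41, 43} ∈ τ_X ✓.
  U = {x38}: f^{-1}(U) = {42} ∉ τ_X ✗.
  U = {x37, x38}: f^{-1}(U) = {41, 42, 43} ∈ τ_X ✓.
Found U = {x38} with f^{-1}(U) = {42} not in τ_X. Therefore f is NOT continuous.


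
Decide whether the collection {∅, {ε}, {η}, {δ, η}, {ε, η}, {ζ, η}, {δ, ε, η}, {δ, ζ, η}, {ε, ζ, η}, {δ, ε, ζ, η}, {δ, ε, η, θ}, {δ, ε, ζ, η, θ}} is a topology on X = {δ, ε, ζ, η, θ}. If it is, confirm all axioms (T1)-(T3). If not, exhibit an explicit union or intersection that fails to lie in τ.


τ IS a topology on X.

Axiom (T1): ∅ ∈ τ? Yes; X ∈ τ? Yes.
Axiom (T2/T3): check pairwise unions and intersections of members of τ.
All pairwise intersections and unions checked — each lies in τ. Therefore τ satisfies (T1), (T2), (T3): it IS a topology on X.


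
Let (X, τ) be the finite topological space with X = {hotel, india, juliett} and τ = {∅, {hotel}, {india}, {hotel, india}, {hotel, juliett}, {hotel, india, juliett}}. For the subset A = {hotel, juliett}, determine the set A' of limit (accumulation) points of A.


A' = {juliett}

For each x ∈ X, list the open sets U ∈ τ with x ∈ U, then check whether U ∩ (A ∖ {x}) ≠ ∅ for every such U.
  x = hotel: open {hotel} ∋ x has {hotel} ∩ (A ∖ {hotel}) = ∅, so x is NOT a limit point.
  x = india: open {india} ∋ x has {india} ∩ (A ∖ {india}) = ∅, so x is NOT a limit point.
  x = juliett: opens ∋ x are {hotel, juliett}, {hotel, india, juliett}; each meets A ∖ {juliett}, so x IS a limit point.
Collecting: A' = {juliett}.


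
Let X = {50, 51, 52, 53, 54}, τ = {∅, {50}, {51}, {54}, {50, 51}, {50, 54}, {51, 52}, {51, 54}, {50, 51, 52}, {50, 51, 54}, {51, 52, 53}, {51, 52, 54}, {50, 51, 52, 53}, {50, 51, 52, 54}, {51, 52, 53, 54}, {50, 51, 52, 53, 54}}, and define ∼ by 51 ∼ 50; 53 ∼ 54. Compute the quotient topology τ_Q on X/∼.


X/∼ = {[50=51], [52], [53=54]}; |τ_Q| = 4.

Equivalence classes: [50=51], [52], [53=54].
Quotient map π: X → X/∼ sends 50 ↦ [50=51], 51 ↦ [50=51], 52 ↦ [52], 53 ↦ [53=54], 54 ↦ [53=54].
For each subset V ⊆ X/∼, compute π^{-1}(V) ⊆ X and check whether π^{-1}(V) ∈ τ. V is open in τ_Q iff π^{-1}(V) ∈ τ.
  V = {}: π^{-1}(V) = ∅ ∈ τ ✓.
  V = {[50=51]}: π^{-1}(V) = {50, 51} ∈ τ ✓.
  V = {[52]}: π^{-1}(V) = {52} ∉ τ ✗.
  V = {[50=51], [52]}: π^{-1}(V) = {50, 51, 52} ∈ τ ✓.
  V = {[53=54]}: π^{-1}(V) = {53, 54} ∉ τ ✗.
  V = {[50=51], [53=54]}: π^{-1}(V) = {50, 51, 53, 54} ∉ τ ✗.
  V = {[52], [53=54]}: π^{-1}(V) = {52, 53, 54} ∉ τ ✗.
  V = {[50=51], [52], [53=54]}: π^{-1}(V) = {50, 51, 52, 53, 54} ∈ τ ✓.
Open sets in the quotient: τ_Q = {{}, {[50=51]}, {[50=51], [52]}, {[50=51], [52], [53=54]}} (4 elements).


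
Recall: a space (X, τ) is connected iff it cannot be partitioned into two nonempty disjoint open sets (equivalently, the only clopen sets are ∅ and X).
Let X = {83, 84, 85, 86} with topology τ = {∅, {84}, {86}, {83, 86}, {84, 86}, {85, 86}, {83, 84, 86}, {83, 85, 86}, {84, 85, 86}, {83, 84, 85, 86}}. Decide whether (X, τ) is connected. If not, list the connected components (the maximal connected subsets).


(X, τ) is disconnected; components = [{84}, {83, 85, 86}].

Find clopen sets (U ∈ τ with X ∖ U ∈ τ):
  U = ∅, X ∖ U = {83, 84, 85, 86} — both open, so U is clopen.
  U = {84}, X ∖ U = {83, 85, 86} — both open, so U is clopen.
  U = {83, 85, 86}, X ∖ U = {84} — both open, so U is clopen.
  U = {83, 84, 85, 86}, X ∖ U = ∅ — both open, so U is clopen.
Nontrivial clopen(s) exist: e.g. {84}. So (X, τ) is disconnected.
Compute connected components by grouping points that agree on all clopens:
  component: {84}
  component: {83, 85, 86}


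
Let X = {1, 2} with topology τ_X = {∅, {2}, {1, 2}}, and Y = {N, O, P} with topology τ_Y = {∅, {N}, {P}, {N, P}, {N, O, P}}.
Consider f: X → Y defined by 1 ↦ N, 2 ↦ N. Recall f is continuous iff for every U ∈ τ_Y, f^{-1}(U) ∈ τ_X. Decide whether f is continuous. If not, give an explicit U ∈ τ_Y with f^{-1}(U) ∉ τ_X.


f IS continuous.

Compute f^{-1}(U) for each U ∈ τ_Y:
  U = ∅: f^{-1}(U) = ∅ ∈ τ_X ✓.
  U = {N}: f^{-1}(U) = {1, 2} ∈ τ_X ✓.
  U = {P}: f^{-1}(U) = ∅ ∈ τ_X ✓.
  U = {N, P}: f^{-1}(U) = {1, 2} ∈ τ_X ✓.
  U = {N, O, P}: f^{-1}(U) = {1, 2} ∈ τ_X ✓.
Every preimage lies in τ_X, so f IS continuous.


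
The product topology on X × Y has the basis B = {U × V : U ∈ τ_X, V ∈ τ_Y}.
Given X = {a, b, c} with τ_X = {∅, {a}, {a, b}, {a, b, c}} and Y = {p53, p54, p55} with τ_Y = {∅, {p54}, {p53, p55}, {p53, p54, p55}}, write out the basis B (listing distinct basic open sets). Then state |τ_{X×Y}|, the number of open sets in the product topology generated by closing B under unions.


Basis B = {∅ × ∅, {a} × {p54}, {a} × {p53, p55}, {a, b} × {p54}, {a} × {p53, p54, p55}, {a, b, c} × {p54}, {a, b} × {p53, p55}, {a, b} × {p53, p54, p55}, {a, b, c} × {p53, p55}, {a, b, c} × {p53, p54, p55}}; |τ_{X×Y}| = 16.

Enumerate products U × V with U ∈ τ_X, V ∈ τ_Y (deduplicated):
  ∅ × ∅ = {} (∅)
  {a} × {p54} = {(a,p54)}
  {a} × {p53, p55} = {(a,p53), (a,p55)}
  {a, b} × {p54} = {(a,p54), (b,p54)}
  {a} × {p53, p54, p55} = {(a,p53), (a,p54), (a,p55)}
  {a, b, c} × {p54} = {(a,p54), (b,p54), (c,p54)}
  {a, b} × {p53, p55} = {(a,p53), (a,p55), (b,p53), (b,p55)}
  {a, b} × {p53, p54, p55} = {(a,p53), (a,p54), (a,p55), (b,p53), (b,p54), (b,p55)}
  {a, b, c} × {p53, p55} = {(a,p53), (a,p55), (b,p53), (b,p55), (c,p53), (c,p55)}
  {a, b, c} × {p53, p54, p55} = {(a,p53), (a,p54), (a,p55), (b,p53), (b,p54), (b,p55), (c,p53), (c,p54), (c,p55)}
These 10 distinct sets form the basis B.
Close under arbitrary unions to get τ_{X×Y}; counting gives |τ_{X×Y}| = 16.


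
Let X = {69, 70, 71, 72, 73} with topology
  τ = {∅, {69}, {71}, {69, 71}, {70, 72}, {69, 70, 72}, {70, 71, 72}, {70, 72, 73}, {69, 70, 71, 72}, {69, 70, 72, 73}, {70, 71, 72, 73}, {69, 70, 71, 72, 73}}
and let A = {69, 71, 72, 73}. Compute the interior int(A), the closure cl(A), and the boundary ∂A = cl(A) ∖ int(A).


int(A) = {69, 71}, cl(A) = {69, 70, 71, 72, 73}, ∂A = {70, 72, 73}.

Closed sets in (X, τ) are complements of opens:
  closed(X, τ) = {∅, {69}, {71}, {73}, {69, 71}, {69, 73}, {71, 73}, {69, 71, 73}, {70, 72, 73}, {69, 70, 72, 73}, {70, 71, 72, 73}, {69, 70, 71, 72, 73}}.
int(A) = ⋃ {U ∈ τ : U ⊆ A}. Opens contained in A: ∅, {69}, {71}, {69, 71}.
Taking the union of these: int(A) = {69, 71}.
cl(A) = ⋂ {C closed : A ⊆ C}. Closed sets containing A: {69, 70, 71, 72, 73}.
Intersecting these: cl(A) = {69, 70, 71, 72, 73}.
∂A = cl(A) ∖ int(A) = {69, 70, 71, 72, 73} ∖ {69, 71} = {70, 72, 73}.


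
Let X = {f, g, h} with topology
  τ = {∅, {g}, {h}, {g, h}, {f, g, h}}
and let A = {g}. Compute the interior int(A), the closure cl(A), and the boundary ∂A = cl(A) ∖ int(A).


int(A) = {g}, cl(A) = {f, g}, ∂A = {f}.

Closed sets in (X, τ) are complements of opens:
  closed(X, τ) = {∅, {f}, {f, g}, {f, h}, {f, g, h}}.
int(A) = ⋃ {U ∈ τ : U ⊆ A}. Opens contained in A: ∅, {g}.
Taking the union of these: int(A) = {g}.
cl(A) = ⋂ {C closed : A ⊆ C}. Closed sets containing A: {f, g}, {f, g, h}.
Intersecting these: cl(A) = {f, g}.
∂A = cl(A) ∖ int(A) = {f, g} ∖ {g} = {f}.


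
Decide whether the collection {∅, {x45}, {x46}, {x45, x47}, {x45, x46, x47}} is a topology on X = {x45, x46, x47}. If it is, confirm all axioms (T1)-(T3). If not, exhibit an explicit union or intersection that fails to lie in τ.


τ is NOT a topology on X.

Axiom (T1): ∅ ∈ τ? Yes; X ∈ τ? Yes.
Axiom (T2/T3): check pairwise unions and intersections of members of τ.
Counterexample for (T2): {x45} ∪ {x46} = {x45, x46} ∉ τ. Therefore τ is NOT a topology.


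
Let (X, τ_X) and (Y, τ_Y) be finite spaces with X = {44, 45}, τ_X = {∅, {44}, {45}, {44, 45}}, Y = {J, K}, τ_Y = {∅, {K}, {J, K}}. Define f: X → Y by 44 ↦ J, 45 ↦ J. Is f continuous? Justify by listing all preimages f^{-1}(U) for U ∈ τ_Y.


f IS continuous.

Compute f^{-1}(U) for each U ∈ τ_Y:
  U = ∅: f^{-1}(U) = ∅ ∈ τ_X ✓.
  U = {K}: f^{-1}(U) = ∅ ∈ τ_X ✓.
  U = {J, K}: f^{-1}(U) = {44, 45} ∈ τ_X ✓.
Every preimage lies in τ_X, so f IS continuous.


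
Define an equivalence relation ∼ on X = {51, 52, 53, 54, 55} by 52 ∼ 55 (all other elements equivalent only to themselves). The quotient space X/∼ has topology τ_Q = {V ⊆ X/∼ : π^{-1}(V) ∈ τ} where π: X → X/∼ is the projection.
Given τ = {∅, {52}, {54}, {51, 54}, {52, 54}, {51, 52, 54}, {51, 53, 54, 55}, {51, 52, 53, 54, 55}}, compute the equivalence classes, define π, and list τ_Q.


X/∼ = {[51], [52=55], [53], [54]}; |τ_Q| = 4.

Equivalence classes: [51], [52=55], [53], [54].
Quotient map π: X → X/∼ sends 51 ↦ [51], 52 ↦ [52=55], 53 ↦ [53], 54 ↦ [54], 55 ↦ [52=55].
For each subset V ⊆ X/∼, compute π^{-1}(V) ⊆ X and check whether π^{-1}(V) ∈ τ. V is open in τ_Q iff π^{-1}(V) ∈ τ.
  V = {}: π^{-1}(V) = ∅ ∈ τ ✓.
  V = {[51]}: π^{-1}(V) = {51} ∉ τ ✗.
  V = {[52=55]}: π^{-1}(V) = {52, 55} ∉ τ ✗.
  V = {[51], [52=55]}: π^{-1}(V) = {51, 52, 55} ∉ τ ✗.
  V = {[53]}: π^{-1}(V) = {53} ∉ τ ✗.
  V = {[51], [53]}: π^{-1}(V) = {51, 53} ∉ τ ✗.
  V = {[52=55], [53]}: π^{-1}(V) = {52, 53, 55} ∉ τ ✗.
  V = {[51], [52=55], [53]}: π^{-1}(V) = {51, 52, 53, 55} ∉ τ ✗.
  V = {[54]}: π^{-1}(V) = {54} ∈ τ ✓.
  V = {[51], [54]}: π^{-1}(V) = {51, 54} ∈ τ ✓.
  V = {[52=55], [54]}: π^{-1}(V) = {52, 54, 55} ∉ τ ✗.
  V = {[51], [52=55], [54]}: π^{-1}(V) = {51, 52, 54, 55} ∉ τ ✗.
  V = {[53], [54]}: π^{-1}(V) = {53, 54} ∉ τ ✗.
  V = {[51], [53], [54]}: π^{-1}(V) = {51, 53, 54} ∉ τ ✗.
  V = {[52=55], [53], [54]}: π^{-1}(V) = {52, 53, 54, 55} ∉ τ ✗.
  V = {[51], [52=55], [53], [54]}: π^{-1}(V) = {51, 52, 53, 54, 55} ∈ τ ✓.
Open sets in the quotient: τ_Q = {{}, {[54]}, {[51], [54]}, {[51], [52=55], [53], [54]}} (4 elements).


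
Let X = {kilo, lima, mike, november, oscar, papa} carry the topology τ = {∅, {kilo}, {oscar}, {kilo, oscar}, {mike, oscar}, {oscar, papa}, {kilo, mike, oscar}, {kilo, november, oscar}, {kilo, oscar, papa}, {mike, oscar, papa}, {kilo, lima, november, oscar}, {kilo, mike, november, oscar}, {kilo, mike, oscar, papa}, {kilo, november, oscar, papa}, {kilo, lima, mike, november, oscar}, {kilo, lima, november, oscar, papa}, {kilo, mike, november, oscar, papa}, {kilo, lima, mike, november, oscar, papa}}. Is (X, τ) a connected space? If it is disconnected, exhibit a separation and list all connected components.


(X, τ) is connected.

Find clopen sets (U ∈ τ with X ∖ U ∈ τ):
  U = ∅, X ∖ U = {kilo, lima, mike, november, oscar, papa} — both open, so U is clopen.
  U = {kilo, lima, mike, november, oscar, papa}, X ∖ U = ∅ — both open, so U is clopen.
Only trivial clopens (∅ and X) exist, so (X, τ) is connected.
Compute connected components by grouping points that agree on all clopens:
  component: {kilo, lima, mike, november, oscar, papa}


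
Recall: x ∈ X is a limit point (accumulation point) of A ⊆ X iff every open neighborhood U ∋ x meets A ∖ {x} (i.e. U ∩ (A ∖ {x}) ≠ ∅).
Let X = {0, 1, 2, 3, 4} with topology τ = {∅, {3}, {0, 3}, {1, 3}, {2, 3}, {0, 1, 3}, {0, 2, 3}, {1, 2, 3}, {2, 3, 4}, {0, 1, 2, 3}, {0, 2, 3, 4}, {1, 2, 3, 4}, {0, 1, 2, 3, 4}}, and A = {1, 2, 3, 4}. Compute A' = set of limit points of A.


A' = {0, 1, 2, 4}

For each x ∈ X, list the open sets U ∈ τ with x ∈ U, then check whether U ∩ (A ∖ {x}) ≠ ∅ for every such U.
  x = 0: opens ∋ x are {0, 3}, {0, 1, 3}, {0, 2, 3}, {0, 1, 2, 3}, {0, 2, 3, 4}, {0, 1, 2, 3, 4}; each meets A ∖ {0}, so x IS a limit point.
  x = 1: opens ∋ x are {1, 3}, {0, 1, 3}, {1, 2, 3}, {0, 1, 2, 3}, {1, 2, 3, 4}, {0, 1, 2, 3, 4}; each meets A ∖ {1}, so x IS a limit point.
  x = 2: opens ∋ x are {2, 3}, {0, 2, 3}, {1, 2, 3}, {2, 3, 4}, {0, 1, 2, 3}, {0, 2, 3, 4}, {1, 2, 3, 4}, {0, 1, 2, 3, 4}; each meets A ∖ {2}, so x IS a limit point.
  x = 3: open {3} ∋ x has {3} ∩ (A ∖ {3}) = ∅, so x is NOT a limit point.
  x = 4: opens ∋ x are {2, 3, 4}, {0, 2, 3, 4}, {1, 2, 3, 4}, {0, 1, 2, 3, 4}; each meets A ∖ {4}, so x IS a limit point.
Collecting: A' = {0, 1, 2, 4}.
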